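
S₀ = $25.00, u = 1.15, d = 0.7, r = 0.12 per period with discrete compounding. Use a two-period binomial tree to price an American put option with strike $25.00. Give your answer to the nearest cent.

Risk-neutral probability p = (1 + 0.12 − 0.7)/(1.15 − 0.7) = 0.4200/0.4500 = 0.9333
Terminal stock prices: S_uu = 33.06, S_ud = 20.12, S_dd = 12.25
Terminal payoffs (K − S): max(-8.062, 0) = 0, max(4.875, 0) = 4.875, max(12.75, 0) = 12.75
Node u (S = 28.75): continuation = 1/1.12·[0.9333·0.0000 + 0.0667·4.8750] = 0.2902; exercise value = 0.0000 ≤ continuation, so V_u = 0.2902
Node d (S = 17.5): continuation = 1/1.12·[0.9333·4.8750 + 0.0667·12.7500] = 4.8214; exercise value = 7.5000 > continuation, so V_d = 7.5000 (exercise)
Node 0 (S = 25): continuation = 1/1.12·[0.9333·0.2902 + 0.0667·7.5000] = 0.6882; exercise value = 0.0000 ≤ continuation, so V_0 = 0.6882

$0.69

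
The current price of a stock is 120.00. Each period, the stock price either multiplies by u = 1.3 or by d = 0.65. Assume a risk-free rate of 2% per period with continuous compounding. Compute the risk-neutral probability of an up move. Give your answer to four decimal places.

Risk-neutral probability p = (e^0.02 − 0.65)/(1.3 − 0.65) = 0.3702/0.6500 = 0.5695

p = 0.5695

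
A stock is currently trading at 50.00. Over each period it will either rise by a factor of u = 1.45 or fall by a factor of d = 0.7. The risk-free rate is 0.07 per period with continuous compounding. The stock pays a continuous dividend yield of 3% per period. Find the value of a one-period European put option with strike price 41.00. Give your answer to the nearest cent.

Per-period risk-free factor R = e^0.07 = 1.0725; dividend-adjusted growth = e^(0.07−0.03) = 1.0408.
Risk-neutral probability p = (1.0408 − 0.7)/(1.45 − 0.7) = 0.3408/0.7500 = 0.4544
Terminal stock prices: S_u = 72.5, S_d = 35
Terminal payoffs (K − S): max(-31.5, 0) = 0, max(6, 0) = 6
Node 0 (S = 50): V_0 = e^(−0.07)·[0.4544·0.0000 + 0.5456·6.0000] = 3.0522

3.05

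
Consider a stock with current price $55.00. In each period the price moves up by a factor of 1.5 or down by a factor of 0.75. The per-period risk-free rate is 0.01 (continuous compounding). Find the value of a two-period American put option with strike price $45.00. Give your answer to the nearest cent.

$5.88

Risk-neutral probability p = (e^0.01 − 0.75)/(1.5 − 0.75) = 0.2601/0.7500 = 0.3467
Terminal stock prices: S_uu = 123.8, S_ud = 61.88, S_dd = 30.94
Terminal payoffs (K − S): max(-78.75, 0) = 0, max(-16.88, 0) = 0, max(14.06, 0) = 14.06
Node u (S = 82.5): continuation = e^(−0.01)·[0.3467·0.0000 + 0.6533·0.0000] = 0.0000; exercise value = 0.0000 ≤ continuation, so V_u = 0.0000
Node d (S = 41.25): continuation = e^(−0.01)·[0.3467·0.0000 + 0.6533·14.0625] = 9.0952; exercise value = 3.7500 ≤ continuation, so V_d = 9.0952
Node 0 (S = 55): continuation = e^(−0.01)·[0.3467·0.0000 + 0.6533·9.0952] = 5.8824; exercise value = 0.0000 ≤ continuation, so V_0 = 5.8824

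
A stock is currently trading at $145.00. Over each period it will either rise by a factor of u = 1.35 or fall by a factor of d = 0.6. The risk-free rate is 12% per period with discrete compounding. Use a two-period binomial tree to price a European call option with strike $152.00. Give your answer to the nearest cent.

$43.02

Risk-neutral probability p = (1 + 0.12 − 0.6)/(1.35 − 0.6) = 0.5200/0.7500 = 0.6933
Terminal stock prices: S_uu = 264.3, S_ud = 117.4, S_dd = 52.2
Terminal payoffs (S − K): max(112.3, 0) = 112.3, max(-34.55, 0) = 0, max(-99.8, 0) = 0
Node u (S = 195.8): V_u = 1/1.12·[0.6933·112.2625 + 0.3067·0.0000] = 69.4958
Node d (S = 87): V_d = 1/1.12·[0.6933·0.0000 + 0.3067·0.0000] = 0.0000
Node 0 (S = 145): V_0 = 1/1.12·[0.6933·69.4958 + 0.3067·0.0000] = 43.0212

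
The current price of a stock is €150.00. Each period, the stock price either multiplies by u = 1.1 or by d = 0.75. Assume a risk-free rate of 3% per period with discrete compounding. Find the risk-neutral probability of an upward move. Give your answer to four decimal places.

Risk-neutral probability p = (1 + 0.03 − 0.75)/(1.1 − 0.75) = 0.2800/0.3500 = 0.8000

p = 0.8000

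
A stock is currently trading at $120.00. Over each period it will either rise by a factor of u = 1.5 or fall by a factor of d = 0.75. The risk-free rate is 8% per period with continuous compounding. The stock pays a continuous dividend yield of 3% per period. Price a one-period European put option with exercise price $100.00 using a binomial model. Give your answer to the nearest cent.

Per-period risk-free factor R = e^0.08 = 1.0833; dividend-adjusted growth = e^(0.08−0.03) = 1.0513.
Risk-neutral probability p = (1.0513 − 0.75)/(1.5 − 0.75) = 0.3013/0.7500 = 0.4017
Terminal stock prices: S_u = 180, S_d = 90
Terminal payoffs (K − S): max(-80, 0) = 0, max(10, 0) = 10
Node 0 (S = 120): V_0 = e^(−0.08)·[0.4017·0.0000 + 0.5983·10.0000] = 5.5231

$5.52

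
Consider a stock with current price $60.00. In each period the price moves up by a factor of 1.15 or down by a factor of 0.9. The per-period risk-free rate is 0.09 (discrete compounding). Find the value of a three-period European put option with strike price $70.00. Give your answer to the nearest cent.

Risk-neutral probability p = (1 + 0.09 − 0.9)/(1.15 − 0.9) = 0.1900/0.2500 = 0.7600
Terminal stock prices: S_uuu = 91.25, S_uud = 71.41, S_udd = 55.89, S_ddd = 43.74
Terminal payoffs (K − S): max(-21.25, 0) = 0, max(-1.415, 0) = 0, max(14.11, 0) = 14.11, max(26.26, 0) = 26.26
Node uu (S = 79.35): V_uu = 1/1.09·[0.7600·0.0000 + 0.2400·0.0000] = 0.0000
Node ud (S = 62.1): V_ud = 1/1.09·[0.7600·0.0000 + 0.2400·14.1100] = 3.1068
Node dd (S = 48.6): V_dd = 1/1.09·[0.7600·14.1100 + 0.2400·26.2600] = 15.6202
Node u (S = 69): V_u = 1/1.09·[0.7600·0.0000 + 0.2400·3.1068] = 0.6841
Node d (S = 54): V_d = 1/1.09·[0.7600·3.1068 + 0.2400·15.6202] = 5.6055
Node 0 (S = 60): V_0 = 1/1.09·[0.7600·0.6841 + 0.2400·5.6055] = 1.7112

$1.71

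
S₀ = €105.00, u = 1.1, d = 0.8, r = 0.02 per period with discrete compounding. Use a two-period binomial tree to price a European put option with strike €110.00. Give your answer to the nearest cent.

€9.54

Risk-neutral probability p = (1 + 0.02 − 0.8)/(1.1 − 0.8) = 0.2200/0.3000 = 0.7333
Terminal stock prices: S_uu = 127.1, S_ud = 92.4, S_dd = 67.2
Terminal payoffs (K − S): max(-17.05, 0) = 0, max(17.6, 0) = 17.6, max(42.8, 0) = 42.8
Node u (S = 115.5): V_u = 1/1.02·[0.7333·0.0000 + 0.2667·17.6000] = 4.6013
Node d (S = 84): V_d = 1/1.02·[0.7333·17.6000 + 0.2667·42.8000] = 23.8431
Node 0 (S = 105): V_0 = 1/1.02·[0.7333·4.6013 + 0.2667·23.8431] = 9.5416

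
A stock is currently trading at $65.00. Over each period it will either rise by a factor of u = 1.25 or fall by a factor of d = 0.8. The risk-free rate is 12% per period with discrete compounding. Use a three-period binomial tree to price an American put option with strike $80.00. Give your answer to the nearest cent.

$15.00

Risk-neutral probability p = (1 + 0.12 − 0.8)/(1.25 − 0.8) = 0.3200/0.4500 = 0.7111
Terminal stock prices: S_uuu = 127, S_uud = 81.25, S_udd = 52, S_ddd = 33.28
Terminal payoffs (K − S): max(-46.95, 0) = 0, max(-1.25, 0) = 0, max(28, 0) = 28, max(46.72, 0) = 46.72
Node uu (S = 101.6): continuation = 1/1.12·[0.7111·0.0000 + 0.2889·0.0000] = 0.0000; exercise value = 0.0000 ≤ continuation, so V_uu = 0.0000
Node ud (S = 65): continuation = 1/1.12·[0.7111·0.0000 + 0.2889·28.0000] = 7.2222; exercise value = 15.0000 > continuation, so V_ud = 15.0000 (exercise)
Node dd (S = 41.6): continuation = 1/1.12·[0.7111·28.0000 + 0.2889·46.7200] = 29.8286; exercise value = 38.4000 > continuation, so V_dd = 38.4000 (exercise)
Node u (S = 81.25): continuation = 1/1.12·[0.7111·0.0000 + 0.2889·15.0000] = 3.8690; exercise value = 0.0000 ≤ continuation, so V_u = 3.8690
Node d (S = 52): continuation = 1/1.12·[0.7111·15.0000 + 0.2889·38.4000] = 19.4286; exercise value = 28.0000 > continuation, so V_d = 28.0000 (exercise)
Node 0 (S = 65): continuation = 1/1.12·[0.7111·3.8690 + 0.2889·28.0000] = 9.6788; exercise value = 15.0000 > continuation, so V_0 = 15.0000 (exercise)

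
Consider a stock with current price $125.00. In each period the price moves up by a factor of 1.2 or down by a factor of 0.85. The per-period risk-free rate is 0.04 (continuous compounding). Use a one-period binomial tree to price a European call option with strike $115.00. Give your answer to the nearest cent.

Risk-neutral probability p = (e^0.04 − 0.85)/(1.2 − 0.85) = 0.1908/0.3500 = 0.5452
Terminal stock prices: S_u = 150, S_d = 106.2
Terminal payoffs (S − K): max(35, 0) = 35, max(-8.75, 0) = 0
Node 0 (S = 125): V_0 = e^(−0.04)·[0.5452·35.0000 + 0.4548·0.0000] = 18.3329

$18.33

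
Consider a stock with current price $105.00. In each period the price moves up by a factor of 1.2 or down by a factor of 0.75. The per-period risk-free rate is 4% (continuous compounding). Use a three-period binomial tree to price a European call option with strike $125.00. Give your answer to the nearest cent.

$13.51

Risk-neutral probability p = (e^0.04 − 0.75)/(1.2 − 0.75) = 0.2908/0.4500 = 0.6462
Terminal stock prices: S_uuu = 181.4, S_uud = 113.4, S_udd = 70.88, S_ddd = 44.3
Terminal payoffs (S − K): max(56.44, 0) = 56.44, max(-11.6, 0) = 0, max(-54.12, 0) = 0, max(-80.7, 0) = 0
Node uu (S = 151.2): V_uu = e^(−0.04)·[0.6462·56.4400 + 0.3538·0.0000] = 35.0440
Node ud (S = 94.5): V_ud = e^(−0.04)·[0.6462·0.0000 + 0.3538·0.0000] = 0.0000
Node dd (S = 59.06): V_dd = e^(−0.04)·[0.6462·0.0000 + 0.3538·0.0000] = 0.0000
Node u (S = 126): V_u = e^(−0.04)·[0.6462·35.0440 + 0.3538·0.0000] = 21.7590
Node d (S = 78.75): V_d = e^(−0.04)·[0.6462·0.0000 + 0.3538·0.0000] = 0.0000
Node 0 (S = 105): V_0 = e^(−0.04)·[0.6462·21.7590 + 0.3538·0.0000] = 13.5103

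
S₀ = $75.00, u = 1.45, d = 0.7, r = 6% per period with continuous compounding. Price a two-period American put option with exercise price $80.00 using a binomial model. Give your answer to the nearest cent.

Risk-neutral probability p = (e^0.06 − 0.7)/(1.45 − 0.7) = 0.3618/0.7500 = 0.4824
Terminal stock prices: S_uu = 157.7, S_ud = 76.12, S_dd = 36.75
Terminal payoffs (K − S): max(-77.69, 0) = 0, max(3.875, 0) = 3.875, max(43.25, 0) = 43.25
Node u (S = 108.8): continuation = e^(−0.06)·[0.4824·0.0000 + 0.5176·3.8750] = 1.8887; exercise value = 0.0000 ≤ continuation, so V_u = 1.8887
Node d (S = 52.5): continuation = e^(−0.06)·[0.4824·3.8750 + 0.5176·43.2500] = 22.8412; exercise value = 27.5000 > continuation, so V_d = 27.5000 (exercise)
Node 0 (S = 75): continuation = e^(−0.06)·[0.4824·1.8887 + 0.5176·27.5000] = 14.2620; exercise value = 5.0000 ≤ continuation, so V_0 = 14.2620

$14.26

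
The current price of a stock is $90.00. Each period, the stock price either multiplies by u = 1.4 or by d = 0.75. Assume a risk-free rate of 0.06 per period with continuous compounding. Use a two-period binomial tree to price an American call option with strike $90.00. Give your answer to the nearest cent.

$19.63

Risk-neutral probability p = (e^0.06 − 0.75)/(1.4 − 0.75) = 0.3118/0.6500 = 0.4797
Terminal stock prices: S_uu = 176.4, S_ud = 94.5, S_dd = 50.62
Terminal payoffs (S − K): max(86.4, 0) = 86.4, max(4.5, 0) = 4.5, max(-39.38, 0) = 0
Node u (S = 126): continuation = e^(−0.06)·[0.4797·86.4000 + 0.5203·4.5000] = 41.2412; exercise value = 36.0000 ≤ continuation, so V_u = 41.2412
Node d (S = 67.5): continuation = e^(−0.06)·[0.4797·4.5000 + 0.5203·0.0000] = 2.0331; exercise value = 0.0000 ≤ continuation, so V_d = 2.0331
Node 0 (S = 90): continuation = e^(−0.06)·[0.4797·41.2412 + 0.5203·2.0331] = 19.6293; exercise value = 0.0000 ≤ continuation, so V_0 = 19.6293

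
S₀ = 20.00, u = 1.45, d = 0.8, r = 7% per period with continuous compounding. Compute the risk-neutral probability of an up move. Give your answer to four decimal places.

p = 0.4192

Risk-neutral probability p = (e^0.07 − 0.8)/(1.45 − 0.8) = 0.2725/0.6500 = 0.4192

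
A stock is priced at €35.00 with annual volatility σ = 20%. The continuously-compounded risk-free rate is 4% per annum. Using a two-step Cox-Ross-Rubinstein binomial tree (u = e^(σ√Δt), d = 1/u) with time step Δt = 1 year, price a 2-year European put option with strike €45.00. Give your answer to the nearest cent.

€8.57

CRR parameters: u = e^(σ√Δt) = e^(0.2·√1) = 1.2214, d = 1/u = 0.8187
Per-period rate: rΔt = 0.04·1 = 0.04, so R = e^0.04 = 1.0408
Risk-neutral probability p = (e^0.04 − 0.8187)/(1.2214 − 0.8187) = 0.2221/0.4027 = 0.5515
Terminal stock prices: S_uu = 52.21, S_ud = 35, S_dd = 23.46
Terminal payoffs (K − S): max(-7.214, 0) = 0, max(10, 0) = 10, max(21.54, 0) = 21.54
Node u (S = 42.75): V_u = e^(−0.04)·[0.5515·0.0000 + 0.4485·10.0000] = 4.3090
Node d (S = 28.66): V_d = e^(−0.04)·[0.5515·10.0000 + 0.4485·21.5388] = 14.5799
Node 0 (S = 35): V_0 = e^(−0.04)·[0.5515·4.3090 + 0.4485·14.5799] = 8.5658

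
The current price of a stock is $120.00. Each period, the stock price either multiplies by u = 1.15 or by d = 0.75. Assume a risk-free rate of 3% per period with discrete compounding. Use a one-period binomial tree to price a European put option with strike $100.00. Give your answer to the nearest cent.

$2.91

Risk-neutral probability p = (1 + 0.03 − 0.75)/(1.15 − 0.75) = 0.2800/0.4000 = 0.7000
Terminal stock prices: S_u = 138, S_d = 90
Terminal payoffs (K − S): max(-38, 0) = 0, max(10, 0) = 10
Node 0 (S = 120): V_0 = 1/1.03·[0.7000·0.0000 + 0.3000·10.0000] = 2.9126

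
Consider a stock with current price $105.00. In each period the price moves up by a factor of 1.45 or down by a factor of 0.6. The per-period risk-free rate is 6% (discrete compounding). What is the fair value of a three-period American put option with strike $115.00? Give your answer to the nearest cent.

Risk-neutral probability p = (1 + 0.06 − 0.6)/(1.45 − 0.6) = 0.4600/0.8500 = 0.5412
Terminal stock prices: S_uuu = 320.1, S_uud = 132.5, S_udd = 54.81, S_ddd = 22.68
Terminal payoffs (K − S): max(-205.1, 0) = 0, max(-17.46, 0) = 0, max(60.19, 0) = 60.19, max(92.32, 0) = 92.32
Node uu (S = 220.8): continuation = 1/1.06·[0.5412·0.0000 + 0.4588·0.0000] = 0.0000; exercise value = 0.0000 ≤ continuation, so V_uu = 0.0000
Node ud (S = 91.35): continuation = 1/1.06·[0.5412·0.0000 + 0.4588·60.1900] = 26.0534; exercise value = 23.6500 ≤ continuation, so V_ud = 26.0534
Node dd (S = 37.8): continuation = 1/1.06·[0.5412·60.1900 + 0.4588·92.3200] = 70.6906; exercise value = 77.2000 > continuation, so V_dd = 77.2000 (exercise)
Node u (S = 152.2): continuation = 1/1.06·[0.5412·0.0000 + 0.4588·26.0534] = 11.2773; exercise value = 0.0000 ≤ continuation, so V_u = 11.2773
Node d (S = 63): continuation = 1/1.06·[0.5412·26.0534 + 0.4588·77.2000] = 46.7176; exercise value = 52.0000 > continuation, so V_d = 52.0000 (exercise)
Node 0 (S = 105): continuation = 1/1.06·[0.5412·11.2773 + 0.4588·52.0000] = 28.2659; exercise value = 10.0000 ≤ continuation, so V_0 = 28.2659

$28.27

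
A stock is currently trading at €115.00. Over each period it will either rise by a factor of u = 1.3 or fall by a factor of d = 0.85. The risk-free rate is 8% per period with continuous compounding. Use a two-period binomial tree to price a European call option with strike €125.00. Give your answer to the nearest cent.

€16.77

Risk-neutral probability p = (e^0.08 − 0.85)/(1.3 − 0.85) = 0.2333/0.4500 = 0.5184
Terminal stock prices: S_uu = 194.4, S_ud = 127.1, S_dd = 83.09
Terminal payoffs (S − K): max(69.35, 0) = 69.35, max(2.075, 0) = 2.075, max(-41.91, 0) = 0
Node u (S = 149.5): V_u = e^(−0.08)·[0.5184·69.3500 + 0.4816·2.0750] = 34.1105
Node d (S = 97.75): V_d = e^(−0.08)·[0.5184·2.0750 + 0.4816·0.0000] = 0.9930
Node 0 (S = 115): V_0 = e^(−0.08)·[0.5184·34.1105 + 0.4816·0.9930] = 16.7653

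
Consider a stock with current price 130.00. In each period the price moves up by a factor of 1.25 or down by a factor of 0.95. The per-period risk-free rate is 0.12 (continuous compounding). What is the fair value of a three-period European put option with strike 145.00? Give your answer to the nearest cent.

1.59

Risk-neutral probability p = (e^0.12 − 0.95)/(1.25 − 0.95) = 0.1775/0.3000 = 0.5917
Terminal stock prices: S_uuu = 253.9, S_uud = 193, S_udd = 146.7, S_ddd = 111.5
Terminal payoffs (K − S): max(-108.9, 0) = 0, max(-47.97, 0) = 0, max(-1.656, 0) = 0, max(33.54, 0) = 33.54
Node uu (S = 203.1): V_uu = e^(−0.12)·[0.5917·0.0000 + 0.4083·0.0000] = 0.0000
Node ud (S = 154.4): V_ud = e^(−0.12)·[0.5917·0.0000 + 0.4083·0.0000] = 0.0000
Node dd (S = 117.3): V_dd = e^(−0.12)·[0.5917·0.0000 + 0.4083·33.5413] = 12.1476
Node u (S = 162.5): V_u = e^(−0.12)·[0.5917·0.0000 + 0.4083·0.0000] = 0.0000
Node d (S = 123.5): V_d = e^(−0.12)·[0.5917·0.0000 + 0.4083·12.1476] = 4.3995
Node 0 (S = 130): V_0 = e^(−0.12)·[0.5917·0.0000 + 0.4083·4.3995] = 1.5934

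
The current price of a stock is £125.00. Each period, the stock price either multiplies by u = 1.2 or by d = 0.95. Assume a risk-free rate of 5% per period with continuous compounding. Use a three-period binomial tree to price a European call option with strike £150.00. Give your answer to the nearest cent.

Risk-neutral probability p = (e^0.05 − 0.95)/(1.2 − 0.95) = 0.1013/0.2500 = 0.4051
Terminal stock prices: S_uuu = 216, S_uud = 171, S_udd = 135.4, S_ddd = 107.2
Terminal payoffs (S − K): max(66, 0) = 66, max(21, 0) = 21, max(-14.62, 0) = 0, max(-42.83, 0) = 0
Node uu (S = 180): V_uu = e^(−0.05)·[0.4051·66.0000 + 0.5949·21.0000] = 37.3156
Node ud (S = 142.5): V_ud = e^(−0.05)·[0.4051·21.0000 + 0.5949·0.0000] = 8.0919
Node dd (S = 112.8): V_dd = e^(−0.05)·[0.4051·0.0000 + 0.5949·0.0000] = 0.0000
Node u (S = 150): V_u = e^(−0.05)·[0.4051·37.3156 + 0.5949·8.0919] = 18.9580
Node d (S = 118.8): V_d = e^(−0.05)·[0.4051·8.0919 + 0.5949·0.0000] = 3.1180
Node 0 (S = 125): V_0 = e^(−0.05)·[0.4051·18.9580 + 0.5949·3.1180] = 9.0695

£9.07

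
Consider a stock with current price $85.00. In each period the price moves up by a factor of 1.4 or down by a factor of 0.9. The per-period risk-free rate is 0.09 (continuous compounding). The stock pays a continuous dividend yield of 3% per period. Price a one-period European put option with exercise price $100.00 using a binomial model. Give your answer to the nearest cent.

$14.53

Per-period risk-free factor R = e^0.09 = 1.0942; dividend-adjusted growth = e^(0.09−0.03) = 1.0618.
Risk-neutral probability p = (1.0618 − 0.9)/(1.4 − 0.9) = 0.1618/0.5000 = 0.3237
Terminal stock prices: S_u = 119, S_d = 76.5
Terminal payoffs (K − S): max(-19, 0) = 0, max(23.5, 0) = 23.5
Node 0 (S = 85): V_0 = e^(−0.09)·[0.3237·0.0000 + 0.6763·23.5000] = 14.5257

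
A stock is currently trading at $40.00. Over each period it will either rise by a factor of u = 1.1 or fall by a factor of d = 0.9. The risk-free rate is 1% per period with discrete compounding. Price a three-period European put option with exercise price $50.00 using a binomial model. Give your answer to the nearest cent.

Risk-neutral probability p = (1 + 0.01 − 0.9)/(1.1 − 0.9) = 0.1100/0.2000 = 0.5500
Terminal stock prices: S_uuu = 53.24, S_uud = 43.56, S_udd = 35.64, S_ddd = 29.16
Terminal payoffs (K − S): max(-3.24, 0) = 0, max(6.44, 0) = 6.44, max(14.36, 0) = 14.36, max(20.84, 0) = 20.84
Node uu (S = 48.4): V_uu = 1/1.01·[0.5500·0.0000 + 0.4500·6.4400] = 2.8693
Node ud (S = 39.6): V_ud = 1/1.01·[0.5500·6.4400 + 0.4500·14.3600] = 9.9050
Node dd (S = 32.4): V_dd = 1/1.01·[0.5500·14.3600 + 0.4500·20.8400] = 17.1050
Node u (S = 44): V_u = 1/1.01·[0.5500·2.8693 + 0.4500·9.9050] = 5.9756
Node d (S = 36): V_d = 1/1.01·[0.5500·9.9050 + 0.4500·17.1050] = 13.0148
Node 0 (S = 40): V_0 = 1/1.01·[0.5500·5.9756 + 0.4500·13.0148] = 9.0527

$9.05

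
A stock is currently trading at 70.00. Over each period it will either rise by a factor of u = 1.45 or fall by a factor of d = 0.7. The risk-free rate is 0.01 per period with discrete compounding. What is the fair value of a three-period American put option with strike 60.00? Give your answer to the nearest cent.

Risk-neutral probability p = (1 + 0.01 − 0.7)/(1.45 − 0.7) = 0.3100/0.7500 = 0.4133
Terminal stock prices: S_uuu = 213.4, S_uud = 103, S_udd = 49.73, S_ddd = 24.01
Terminal payoffs (K − S): max(-153.4, 0) = 0, max(-43.02, 0) = 0, max(10.27, 0) = 10.27, max(35.99, 0) = 35.99
Node uu (S = 147.2): continuation = 1/1.01·[0.4133·0.0000 + 0.5867·0.0000] = 0.0000; exercise value = 0.0000 ≤ continuation, so V_uu = 0.0000
Node ud (S = 71.05): continuation = 1/1.01·[0.4133·0.0000 + 0.5867·10.2650] = 5.9625; exercise value = 0.0000 ≤ continuation, so V_ud = 5.9625
Node dd (S = 34.3): continuation = 1/1.01·[0.4133·10.2650 + 0.5867·35.9900] = 25.1059; exercise value = 25.7000 > continuation, so V_dd = 25.7000 (exercise)
Node u (S = 101.5): continuation = 1/1.01·[0.4133·0.0000 + 0.5867·5.9625] = 3.4634; exercise value = 0.0000 ≤ continuation, so V_u = 3.4634
Node d (S = 49): continuation = 1/1.01·[0.4133·5.9625 + 0.5867·25.7000] = 17.3682; exercise value = 11.0000 ≤ continuation, so V_d = 17.3682
Node 0 (S = 70): continuation = 1/1.01·[0.4133·3.4634 + 0.5867·17.3682] = 11.5058; exercise value = 0.0000 ≤ continuation, so V_0 = 11.5058

11.51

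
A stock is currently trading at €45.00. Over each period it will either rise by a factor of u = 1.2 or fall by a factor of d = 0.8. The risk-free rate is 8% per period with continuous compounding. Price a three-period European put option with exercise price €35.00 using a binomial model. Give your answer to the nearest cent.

Risk-neutral probability p = (e^0.08 − 0.8)/(1.2 − 0.8) = 0.2833/0.4000 = 0.7082
Terminal stock prices: S_uuu = 77.76, S_uud = 51.84, S_udd = 34.56, S_ddd = 23.04
Terminal payoffs (K − S): max(-42.76, 0) = 0, max(-16.84, 0) = 0, max(0.44, 0) = 0.44, max(11.96, 0) = 11.96
Node uu (S = 64.8): V_uu = e^(−0.08)·[0.7082·0.0000 + 0.2918·0.0000] = 0.0000
Node ud (S = 43.2): V_ud = e^(−0.08)·[0.7082·0.0000 + 0.2918·0.4400] = 0.1185
Node dd (S = 28.8): V_dd = e^(−0.08)·[0.7082·0.4400 + 0.2918·11.9600] = 3.5091
Node u (S = 54): V_u = e^(−0.08)·[0.7082·0.0000 + 0.2918·0.1185] = 0.0319
Node d (S = 36): V_d = e^(−0.08)·[0.7082·0.1185 + 0.2918·3.5091] = 1.0226
Node 0 (S = 45): V_0 = e^(−0.08)·[0.7082·0.0319 + 0.2918·1.0226] = 0.2963

€0.30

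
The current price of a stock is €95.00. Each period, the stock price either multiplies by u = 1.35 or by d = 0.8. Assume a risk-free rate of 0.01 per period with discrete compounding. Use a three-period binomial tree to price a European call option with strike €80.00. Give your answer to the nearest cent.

€24.54

Risk-neutral probability p = (1 + 0.01 − 0.8)/(1.35 − 0.8) = 0.2100/0.5500 = 0.3818
Terminal stock prices: S_uuu = 233.7, S_uud = 138.5, S_udd = 82.08, S_ddd = 48.64
Terminal payoffs (S − K): max(153.7, 0) = 153.7, max(58.51, 0) = 58.51, max(2.08, 0) = 2.08, max(-31.36, 0) = 0
Node uu (S = 173.1): V_uu = 1/1.01·[0.3818·153.7356 + 0.6182·58.5100] = 93.9296
Node ud (S = 102.6): V_ud = 1/1.01·[0.3818·58.5100 + 0.6182·2.0800] = 23.3921
Node dd (S = 60.8): V_dd = 1/1.01·[0.3818·2.0800 + 0.6182·0.0000] = 0.7863
Node u (S = 128.2): V_u = 1/1.01·[0.3818·93.9296 + 0.6182·23.3921] = 49.8263
Node d (S = 76): V_d = 1/1.01·[0.3818·23.3921 + 0.6182·0.7863] = 9.3244
Node 0 (S = 95): V_0 = 1/1.01·[0.3818·49.8263 + 0.6182·9.3244] = 24.5433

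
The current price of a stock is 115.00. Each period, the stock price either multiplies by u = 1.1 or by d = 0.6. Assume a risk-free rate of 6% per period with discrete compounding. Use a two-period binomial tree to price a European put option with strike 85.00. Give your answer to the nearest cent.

Risk-neutral probability p = (1 + 0.06 − 0.6)/(1.1 − 0.6) = 0.4600/0.5000 = 0.9200
Terminal stock prices: S_uu = 139.2, S_ud = 75.9, S_dd = 41.4
Terminal payoffs (K − S): max(-54.15, 0) = 0, max(9.1, 0) = 9.1, max(43.6, 0) = 43.6
Node u (S = 126.5): V_u = 1/1.06·[0.9200·0.0000 + 0.0800·9.1000] = 0.6868
Node d (S = 69): V_d = 1/1.06·[0.9200·9.1000 + 0.0800·43.6000] = 11.1887
Node 0 (S = 115): V_0 = 1/1.06·[0.9200·0.6868 + 0.0800·11.1887] = 1.4405

1.44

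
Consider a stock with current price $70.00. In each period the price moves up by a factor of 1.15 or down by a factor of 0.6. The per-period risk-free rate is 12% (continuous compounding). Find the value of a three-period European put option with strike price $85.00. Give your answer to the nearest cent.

Risk-neutral probability p = (e^0.12 − 0.6)/(1.15 − 0.6) = 0.5275/0.5500 = 0.9591
Terminal stock prices: S_uuu = 106.5, S_uud = 55.54, S_udd = 28.98, S_ddd = 15.12
Terminal payoffs (K − S): max(-21.46, 0) = 0, max(29.46, 0) = 29.46, max(56.02, 0) = 56.02, max(69.88, 0) = 69.88
Node uu (S = 92.57): V_uu = e^(−0.12)·[0.9591·0.0000 + 0.0409·29.4550] = 1.0689
Node ud (S = 48.3): V_ud = e^(−0.12)·[0.9591·29.4550 + 0.0409·56.0200] = 27.0882
Node dd (S = 25.2): V_dd = e^(−0.12)·[0.9591·56.0200 + 0.0409·69.8800] = 50.1882
Node u (S = 80.5): V_u = e^(−0.12)·[0.9591·1.0689 + 0.0409·27.0882] = 1.8922
Node d (S = 42): V_d = e^(−0.12)·[0.9591·27.0882 + 0.0409·50.1882] = 24.8634
Node 0 (S = 70): V_0 = e^(−0.12)·[0.9591·1.8922 + 0.0409·24.8634] = 2.5118

$2.51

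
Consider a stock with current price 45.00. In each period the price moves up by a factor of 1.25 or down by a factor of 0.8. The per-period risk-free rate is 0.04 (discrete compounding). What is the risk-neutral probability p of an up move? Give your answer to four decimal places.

Risk-neutral probability p = (1 + 0.04 − 0.8)/(1.25 − 0.8) = 0.2400/0.4500 = 0.5333

p = 0.5333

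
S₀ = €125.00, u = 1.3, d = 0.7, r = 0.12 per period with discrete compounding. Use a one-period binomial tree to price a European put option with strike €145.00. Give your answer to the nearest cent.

Risk-neutral probability p = (1 + 0.12 − 0.7)/(1.3 − 0.7) = 0.4200/0.6000 = 0.7000
Terminal stock prices: S_u = 162.5, S_d = 87.5
Terminal payoffs (K − S): max(-17.5, 0) = 0, max(57.5, 0) = 57.5
Node 0 (S = 125): V_0 = 1/1.12·[0.7000·0.0000 + 0.3000·57.5000] = 15.4018

€15.40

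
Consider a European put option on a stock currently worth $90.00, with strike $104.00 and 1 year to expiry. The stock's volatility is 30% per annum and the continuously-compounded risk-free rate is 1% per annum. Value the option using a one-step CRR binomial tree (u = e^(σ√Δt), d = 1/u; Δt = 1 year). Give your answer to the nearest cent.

CRR parameters: u = e^(σ√Δt) = e^(0.3·√1) = 1.3499, d = 1/u = 0.7408
Per-period rate: rΔt = 0.01·1 = 0.01, so R = e^0.01 = 1.0101
Risk-neutral probability p = (e^0.01 − 0.7408)/(1.3499 − 0.7408) = 0.2692/0.6090 = 0.4421
Terminal stock prices: S_u = 121.5, S_d = 66.67
Terminal payoffs (K − S): max(-17.49, 0) = 0, max(37.33, 0) = 37.33
Node 0 (S = 90): V_0 = e^(−0.01)·[0.4421·0.0000 + 0.5579·37.3264] = 20.6187

$20.62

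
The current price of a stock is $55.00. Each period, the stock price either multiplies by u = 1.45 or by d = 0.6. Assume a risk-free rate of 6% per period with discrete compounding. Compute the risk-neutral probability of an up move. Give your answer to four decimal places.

Risk-neutral probability p = (1 + 0.06 − 0.6)/(1.45 − 0.6) = 0.4600/0.8500 = 0.5412

p = 0.5412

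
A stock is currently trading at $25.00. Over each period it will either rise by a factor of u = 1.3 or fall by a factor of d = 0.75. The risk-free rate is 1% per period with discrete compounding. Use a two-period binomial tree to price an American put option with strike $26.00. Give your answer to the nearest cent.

Risk-neutral probability p = (1 + 0.01 − 0.75)/(1.3 − 0.75) = 0.2600/0.5500 = 0.4727
Terminal stock prices: S_uu = 42.25, S_ud = 24.38, S_dd = 14.06
Terminal payoffs (K − S): max(-16.25, 0) = 0, max(1.625, 0) = 1.625, max(11.94, 0) = 11.94
Node u (S = 32.5): continuation = 1/1.01·[0.4727·0.0000 + 0.5273·1.6250] = 0.8483; exercise value = 0.0000 ≤ continuation, so V_u = 0.8483
Node d (S = 18.75): continuation = 1/1.01·[0.4727·1.6250 + 0.5273·11.9375] = 6.9926; exercise value = 7.2500 > continuation, so V_d = 7.2500 (exercise)
Node 0 (S = 25): continuation = 1/1.01·[0.4727·0.8483 + 0.5273·7.2500] = 4.1819; exercise value = 1.0000 ≤ continuation, so V_0 = 4.1819

$4.18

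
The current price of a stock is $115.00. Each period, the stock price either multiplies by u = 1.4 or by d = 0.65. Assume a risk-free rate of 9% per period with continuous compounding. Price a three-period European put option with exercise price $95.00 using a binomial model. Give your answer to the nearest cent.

Risk-neutral probability p = (e^0.09 − 0.65)/(1.4 − 0.65) = 0.4442/0.7500 = 0.5922
Terminal stock prices: S_uuu = 315.6, S_uud = 146.5, S_udd = 68.02, S_ddd = 31.58
Terminal payoffs (K − S): max(-220.6, 0) = 0, max(-51.51, 0) = 0, max(26.98, 0) = 26.98, max(63.42, 0) = 63.42
Node uu (S = 225.4): V_uu = e^(−0.09)·[0.5922·0.0000 + 0.4078·0.0000] = 0.0000
Node ud (S = 104.7): V_ud = e^(−0.09)·[0.5922·0.0000 + 0.4078·26.9775] = 10.0537
Node dd (S = 48.59): V_dd = e^(−0.09)·[0.5922·26.9775 + 0.4078·63.4181] = 38.2360
Node u (S = 161): V_u = e^(−0.09)·[0.5922·0.0000 + 0.4078·10.0537] = 3.7467
Node d (S = 74.75): V_d = e^(−0.09)·[0.5922·10.0537 + 0.4078·38.2360] = 19.6911
Node 0 (S = 115): V_0 = e^(−0.09)·[0.5922·3.7467 + 0.4078·19.6911] = 9.3663

$9.37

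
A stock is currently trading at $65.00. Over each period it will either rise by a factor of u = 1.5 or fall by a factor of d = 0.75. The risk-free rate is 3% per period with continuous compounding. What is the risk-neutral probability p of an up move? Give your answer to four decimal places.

Risk-neutral probability p = (e^0.03 − 0.75)/(1.5 − 0.75) = 0.2805/0.7500 = 0.3739

p = 0.3739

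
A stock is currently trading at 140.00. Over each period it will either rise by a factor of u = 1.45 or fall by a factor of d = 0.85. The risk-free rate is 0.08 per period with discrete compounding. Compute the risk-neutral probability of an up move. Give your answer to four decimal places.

Risk-neutral probability p = (1 + 0.08 − 0.85)/(1.45 − 0.85) = 0.2300/0.6000 = 0.3833

p = 0.3833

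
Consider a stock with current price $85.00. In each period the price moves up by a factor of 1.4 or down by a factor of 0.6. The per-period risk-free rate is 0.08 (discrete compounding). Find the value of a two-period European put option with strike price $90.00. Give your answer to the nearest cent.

$15.80

Risk-neutral probability p = (1 + 0.08 − 0.6)/(1.4 − 0.6) = 0.4800/0.8000 = 0.6000
Terminal stock prices: S_uu = 166.6, S_ud = 71.4, S_dd = 30.6
Terminal payoffs (K − S): max(-76.6, 0) = 0, max(18.6, 0) = 18.6, max(59.4, 0) = 59.4
Node u (S = 119): V_u = 1/1.08·[0.6000·0.0000 + 0.4000·18.6000] = 6.8889
Node d (S = 51): V_d = 1/1.08·[0.6000·18.6000 + 0.4000·59.4000] = 32.3333
Node 0 (S = 85): V_0 = 1/1.08·[0.6000·6.8889 + 0.4000·32.3333] = 15.8025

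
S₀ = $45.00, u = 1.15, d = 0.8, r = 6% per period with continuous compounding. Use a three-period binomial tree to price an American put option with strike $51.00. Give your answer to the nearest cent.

Risk-neutral probability p = (e^0.06 − 0.8)/(1.15 − 0.8) = 0.2618/0.3500 = 0.7481
Terminal stock prices: S_uuu = 68.44, S_uud = 47.61, S_udd = 33.12, S_ddd = 23.04
Terminal payoffs (K − S): max(-17.44, 0) = 0, max(3.39, 0) = 3.39, max(17.88, 0) = 17.88, max(27.96, 0) = 27.96
Node uu (S = 59.51): continuation = e^(−0.06)·[0.7481·0.0000 + 0.2519·3.3900] = 0.8042; exercise value = 0.0000 ≤ continuation, so V_uu = 0.8042
Node ud (S = 41.4): continuation = e^(−0.06)·[0.7481·3.3900 + 0.2519·17.8800] = 6.6300; exercise value = 9.6000 > continuation, so V_ud = 9.6000 (exercise)
Node dd (S = 28.8): continuation = e^(−0.06)·[0.7481·17.8800 + 0.2519·27.9600] = 19.2300; exercise value = 22.2000 > continuation, so V_dd = 22.2000 (exercise)
Node u (S = 51.75): continuation = e^(−0.06)·[0.7481·0.8042 + 0.2519·9.6000] = 2.8440; exercise value = 0.0000 ≤ continuation, so V_u = 2.8440
Node d (S = 36): continuation = e^(−0.06)·[0.7481·9.6000 + 0.2519·22.2000] = 12.0300; exercise value = 15.0000 > continuation, so V_d = 15.0000 (exercise)
Node 0 (S = 45): continuation = e^(−0.06)·[0.7481·2.8440 + 0.2519·15.0000] = 5.5621; exercise value = 6.0000 > continuation, so V_0 = 6.0000 (exercise)

$6.00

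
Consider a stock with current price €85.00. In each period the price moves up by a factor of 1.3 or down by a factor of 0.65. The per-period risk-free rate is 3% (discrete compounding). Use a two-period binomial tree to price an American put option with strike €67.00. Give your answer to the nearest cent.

€5.06

Risk-neutral probability p = (1 + 0.03 − 0.65)/(1.3 − 0.65) = 0.3800/0.6500 = 0.5846
Terminal stock prices: S_uu = 143.7, S_ud = 71.83, S_dd = 35.91
Terminal payoffs (K − S): max(-76.65, 0) = 0, max(-4.825, 0) = 0, max(31.09, 0) = 31.09
Node u (S = 110.5): continuation = 1/1.03·[0.5846·0.0000 + 0.4154·0.0000] = 0.0000; exercise value = 0.0000 ≤ continuation, so V_u = 0.0000
Node d (S = 55.25): continuation = 1/1.03·[0.5846·0.0000 + 0.4154·31.0875] = 12.5372; exercise value = 11.7500 ≤ continuation, so V_d = 12.5372
Node 0 (S = 85): continuation = 1/1.03·[0.5846·0.0000 + 0.4154·12.5372] = 5.0561; exercise value = 0.0000 ≤ continuation, so V_0 = 5.0561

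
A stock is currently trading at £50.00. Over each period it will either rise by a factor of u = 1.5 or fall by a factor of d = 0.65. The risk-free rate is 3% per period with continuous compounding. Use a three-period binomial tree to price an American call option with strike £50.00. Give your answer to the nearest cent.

£16.75

Risk-neutral probability p = (e^0.03 − 0.65)/(1.5 − 0.65) = 0.3805/0.8500 = 0.4476
Terminal stock prices: S_uuu = 168.8, S_uud = 73.12, S_udd = 31.69, S_ddd = 13.73
Terminal payoffs (S − K): max(118.8, 0) = 118.8, max(23.12, 0) = 23.12, max(-18.31, 0) = 0, max(-36.27, 0) = 0
Node uu (S = 112.5): continuation = e^(−0.03)·[0.4476·118.7500 + 0.5524·23.1250] = 63.9777; exercise value = 62.5000 ≤ continuation, so V_uu = 63.9777
Node ud (S = 48.75): continuation = e^(−0.03)·[0.4476·23.1250 + 0.5524·0.0000] = 10.0447; exercise value = 0.0000 ≤ continuation, so V_ud = 10.0447
Node dd (S = 21.13): continuation = e^(−0.03)·[0.4476·0.0000 + 0.5524·0.0000] = 0.0000; exercise value = 0.0000 ≤ continuation, so V_dd = 0.0000
Node u (S = 75): continuation = e^(−0.03)·[0.4476·63.9777 + 0.5524·10.0447] = 33.1745; exercise value = 25.0000 ≤ continuation, so V_u = 33.1745
Node d (S = 32.5): continuation = e^(−0.03)·[0.4476·10.0447 + 0.5524·0.0000] = 4.3631; exercise value = 0.0000 ≤ continuation, so V_d = 4.3631
Node 0 (S = 50): continuation = e^(−0.03)·[0.4476·33.1745 + 0.5524·4.3631] = 16.7488; exercise value = 0.0000 ≤ continuation, so V_0 = 16.7488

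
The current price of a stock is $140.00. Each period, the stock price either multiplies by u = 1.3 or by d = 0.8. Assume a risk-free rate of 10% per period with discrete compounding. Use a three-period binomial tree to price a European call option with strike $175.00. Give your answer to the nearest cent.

$26.15

Risk-neutral probability p = (1 + 0.1 − 0.8)/(1.3 − 0.8) = 0.3000/0.5000 = 0.6000
Terminal stock prices: S_uuu = 307.6, S_uud = 189.3, S_udd = 116.5, S_ddd = 71.68
Terminal payoffs (S − K): max(132.6, 0) = 132.6, max(14.28, 0) = 14.28, max(-58.52, 0) = 0, max(-103.3, 0) = 0
Node uu (S = 236.6): V_uu = 1/1.1·[0.6000·132.5800 + 0.4000·14.2800] = 77.5091
Node ud (S = 145.6): V_ud = 1/1.1·[0.6000·14.2800 + 0.4000·0.0000] = 7.7891
Node dd (S = 89.6): V_dd = 1/1.1·[0.6000·0.0000 + 0.4000·0.0000] = 0.0000
Node u (S = 182): V_u = 1/1.1·[0.6000·77.5091 + 0.4000·7.7891] = 45.1101
Node d (S = 112): V_d = 1/1.1·[0.6000·7.7891 + 0.4000·0.0000] = 4.2486
Node 0 (S = 140): V_0 = 1/1.1·[0.6000·45.1101 + 0.4000·4.2486] = 26.1504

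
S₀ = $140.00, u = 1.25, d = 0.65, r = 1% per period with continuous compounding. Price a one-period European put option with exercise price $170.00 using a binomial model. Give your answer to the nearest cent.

Risk-neutral probability p = (e^0.01 − 0.65)/(1.25 − 0.65) = 0.3601/0.6000 = 0.6001
Terminal stock prices: S_u = 175, S_d = 91
Terminal payoffs (K − S): max(-5, 0) = 0, max(79, 0) = 79
Node 0 (S = 140): V_0 = e^(−0.01)·[0.6001·0.0000 + 0.3999·79.0000] = 31.2790

$31.28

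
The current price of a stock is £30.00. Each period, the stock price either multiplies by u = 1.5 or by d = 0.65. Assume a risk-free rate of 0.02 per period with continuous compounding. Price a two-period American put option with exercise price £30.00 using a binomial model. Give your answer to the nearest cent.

£5.99

Risk-neutral probability p = (e^0.02 − 0.65)/(1.5 − 0.65) = 0.3702/0.8500 = 0.4355
Terminal stock prices: S_uu = 67.5, S_ud = 29.25, S_dd = 12.68
Terminal payoffs (K − S): max(-37.5, 0) = 0, max(0.75, 0) = 0.75, max(17.32, 0) = 17.32
Node u (S = 45): continuation = e^(−0.02)·[0.4355·0.0000 + 0.5645·0.7500] = 0.4150; exercise value = 0.0000 ≤ continuation, so V_u = 0.4150
Node d (S = 19.5): continuation = e^(−0.02)·[0.4355·0.7500 + 0.5645·17.3250] = 9.9060; exercise value = 10.5000 > continuation, so V_d = 10.5000 (exercise)
Node 0 (S = 30): continuation = e^(−0.02)·[0.4355·0.4150 + 0.5645·10.5000] = 5.9867; exercise value = 0.0000 ≤ continuation, so V_0 = 5.9867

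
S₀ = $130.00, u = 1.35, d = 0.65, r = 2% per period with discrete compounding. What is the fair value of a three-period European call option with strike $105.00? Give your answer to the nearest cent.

Risk-neutral probability p = (1 + 0.02 − 0.65)/(1.35 − 0.65) = 0.3700/0.7000 = 0.5286
Terminal stock prices: S_uuu = 319.8, S_uud = 154, S_udd = 74.15, S_ddd = 35.7
Terminal payoffs (S − K): max(214.8, 0) = 214.8, max(49, 0) = 49, max(-30.85, 0) = 0, max(-69.3, 0) = 0
Node uu (S = 236.9): V_uu = 1/1.02·[0.5286·214.8488 + 0.4714·49.0013] = 133.9838
Node ud (S = 114.1): V_ud = 1/1.02·[0.5286·49.0013 + 0.4714·0.0000] = 25.3928
Node dd (S = 54.93): V_dd = 1/1.02·[0.5286·0.0000 + 0.4714·0.0000] = 0.0000
Node u (S = 175.5): V_u = 1/1.02·[0.5286·133.9838 + 0.4714·25.3928] = 81.1676
Node d (S = 84.5): V_d = 1/1.02·[0.5286·25.3928 + 0.4714·0.0000] = 13.1587
Node 0 (S = 130): V_0 = 1/1.02·[0.5286·81.1676 + 0.4714·13.1587] = 48.1434

$48.14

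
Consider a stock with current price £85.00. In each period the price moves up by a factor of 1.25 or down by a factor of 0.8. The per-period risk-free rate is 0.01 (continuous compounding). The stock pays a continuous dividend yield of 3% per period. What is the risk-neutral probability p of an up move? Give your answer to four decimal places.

Per-period risk-free factor R = e^0.01 = 1.0101; dividend-adjusted growth = e^(0.01−0.03) = 0.9802.
Risk-neutral probability p = (0.9802 − 0.8)/(1.25 − 0.8) = 0.1802/0.4500 = 0.4004

p = 0.4004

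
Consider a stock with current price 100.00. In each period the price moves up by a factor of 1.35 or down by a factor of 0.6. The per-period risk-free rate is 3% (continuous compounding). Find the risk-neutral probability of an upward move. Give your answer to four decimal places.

p = 0.5739

Risk-neutral probability p = (e^0.03 − 0.6)/(1.35 − 0.6) = 0.4305/0.7500 = 0.5739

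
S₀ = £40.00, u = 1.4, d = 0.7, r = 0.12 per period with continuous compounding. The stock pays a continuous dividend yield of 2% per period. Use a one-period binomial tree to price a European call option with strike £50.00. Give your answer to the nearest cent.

£3.08

Per-period risk-free factor R = e^0.12 = 1.1275; dividend-adjusted growth = e^(0.12−0.02) = 1.1052.
Risk-neutral probability p = (1.1052 − 0.7)/(1.4 − 0.7) = 0.4052/0.7000 = 0.5788
Terminal stock prices: S_u = 56, S_d = 28
Terminal payoffs (S − K): max(6, 0) = 6, max(-22, 0) = 0
Node 0 (S = 40): V_0 = e^(−0.12)·[0.5788·6.0000 + 0.4212·0.0000] = 3.0802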